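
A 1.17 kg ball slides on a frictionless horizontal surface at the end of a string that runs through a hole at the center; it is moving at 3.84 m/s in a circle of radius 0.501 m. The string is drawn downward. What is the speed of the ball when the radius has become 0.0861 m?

Central (radial) force ⇒ zero torque about the center ⇒ m v r is constant.
v₂ = v₁ r₁ / r₂ = (3.84)(0.501) / (0.0861) = 22.34 m/s.

v₂ ≈ 22.3 m/s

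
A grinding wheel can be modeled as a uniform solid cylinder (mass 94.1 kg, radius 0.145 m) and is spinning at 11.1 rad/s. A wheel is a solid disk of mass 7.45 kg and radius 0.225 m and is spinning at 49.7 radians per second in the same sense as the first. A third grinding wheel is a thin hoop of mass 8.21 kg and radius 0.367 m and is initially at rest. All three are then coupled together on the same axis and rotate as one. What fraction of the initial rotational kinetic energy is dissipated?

fraction ≈ 0.691

The coupling torques are internal; angular momentum about the shared axis is conserved.
Moments of inertia: I_A = ½(94.1)(0.145)² = 0.9892 kg·m²; I_B = ½(7.45)(0.225)² = 0.1886 kg·m²; I_C = (8.21)(0.367)² = 1.106 kg·m².
Taking A's sense as positive: L = (0.9892)(11.1) + (0.1886)(49.7) = 20.35 kg·m²·rad/s.
Combined I = 0.9892 + 0.1886 + 1.106 = 2.284 kg·m².
ω_f = L / I = 20.35 / 2.284 = 8.913 rad/s.
KE_i = ½ΣIω² = 293.8 J; KE_f = ½(2.284)(8.913)² = 90.70 J.
Fraction dissipated = (KE_i − KE_f)/KE_i = 0.6913.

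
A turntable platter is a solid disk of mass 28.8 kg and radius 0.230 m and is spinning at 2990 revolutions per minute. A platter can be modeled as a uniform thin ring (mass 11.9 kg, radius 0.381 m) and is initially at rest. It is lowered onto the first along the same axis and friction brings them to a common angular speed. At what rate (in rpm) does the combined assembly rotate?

|ω_f| ≈ 915 rpm

The coupling torques are internal; angular momentum about the shared axis is conserved.
Moments of inertia: I_A = ½(28.8)(0.230)² = 0.7618 kg·m²; I_B = (11.9)(0.381)² = 1.727 kg·m².
Taking A's sense as positive: L = (0.7618)(2990) = 2278 kg·m²·rpm.
Combined I = 0.7618 + 1.727 = 2.489 kg·m².
ω_f = L / I = 2278 / 2.489 = 915.0 rpm.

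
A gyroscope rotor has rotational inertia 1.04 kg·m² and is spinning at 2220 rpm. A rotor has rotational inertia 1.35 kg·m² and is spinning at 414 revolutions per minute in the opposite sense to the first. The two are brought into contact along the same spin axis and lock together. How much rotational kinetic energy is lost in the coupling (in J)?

The coupling torques are internal; angular momentum about the shared axis is conserved.
Taking A's sense as positive: L = (1.040)(2220) − (1.350)(414) = 1750 kg·m²·rpm.
Combined I = 1.040 + 1.350 = 2.390 kg·m².
ω_f = L / I = 1750 / 2.390 = 732.2 rpm.
KE_i = ½ΣIω² = 29370 J; KE_f = ½(2.390)(76.67)² = 7025 J.

ΔKE lost ≈ 22300 J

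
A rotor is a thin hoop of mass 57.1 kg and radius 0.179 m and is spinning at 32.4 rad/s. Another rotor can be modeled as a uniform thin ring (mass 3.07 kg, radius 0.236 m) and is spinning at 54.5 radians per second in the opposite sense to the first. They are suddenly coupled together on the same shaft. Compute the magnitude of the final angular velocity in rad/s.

|ω_f| ≈ 25.0 rad/s

No external torque acts about the common axis, so total angular momentum is conserved.
Moments of inertia: I_A = (57.1)(0.179)² = 1.830 kg·m²; I_B = (3.07)(0.236)² = 0.1710 kg·m².
Taking A's sense as positive: L = (1.830)(32.4) − (0.1710)(54.5) = 49.96 kg·m²·rad/s.
Combined I = 1.830 + 0.1710 = 2.001 kg·m².
ω_f = L / I = 49.96 / 2.001 = 24.97 rad/s.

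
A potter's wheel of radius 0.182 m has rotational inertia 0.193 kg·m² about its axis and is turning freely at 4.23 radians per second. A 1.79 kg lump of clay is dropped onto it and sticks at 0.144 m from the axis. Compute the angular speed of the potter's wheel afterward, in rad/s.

ω_f ≈ 3.55 rad/s

No external torque acts about the axis; L_before = L_after.
Added inertia Σmr² = (1.79)(0.144)² = 0.03712 kg·m²; I_f = 0.1930 + 0.03712 = 0.2301 kg·m².
ω_f = I_p ω_i / I_f = (0.1930)(4.23) / 0.2301 = 3.548 rad/s.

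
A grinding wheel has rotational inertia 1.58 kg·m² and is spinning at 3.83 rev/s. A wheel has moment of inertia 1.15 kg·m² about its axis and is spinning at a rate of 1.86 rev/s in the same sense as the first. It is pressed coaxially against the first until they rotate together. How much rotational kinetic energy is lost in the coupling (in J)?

The coupling torques are internal; angular momentum about the shared axis is conserved.
Taking A's sense as positive: L = (1.580)(3.83) + (1.150)(1.86) = 8.190 kg·m²·rev/s.
Combined I = 1.580 + 1.150 = 2.730 kg·m².
ω_f = L / I = 8.190 / 2.730 = 3.000 rev/s.
KE_i = ½ΣIω² = 536.0 J; KE_f = ½(2.730)(18.85)² = 485.0 J.

ΔKE lost ≈ 51.0 J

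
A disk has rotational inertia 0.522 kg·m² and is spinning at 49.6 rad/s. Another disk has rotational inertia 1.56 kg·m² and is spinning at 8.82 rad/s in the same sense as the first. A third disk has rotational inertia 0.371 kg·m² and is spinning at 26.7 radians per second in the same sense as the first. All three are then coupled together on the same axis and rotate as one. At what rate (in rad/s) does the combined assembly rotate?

|ω_f| ≈ 20.2 rad/s

No external torque acts about the common axis, so total angular momentum is conserved.
Taking A's sense as positive: L = (0.5220)(49.6) + (1.560)(8.82) + (0.3710)(26.7) = 49.56 kg·m²·rad/s.
Combined I = 0.5220 + 1.560 + 0.3710 = 2.453 kg·m².
ω_f = L / I = 49.56 / 2.453 = 20.20 rad/s.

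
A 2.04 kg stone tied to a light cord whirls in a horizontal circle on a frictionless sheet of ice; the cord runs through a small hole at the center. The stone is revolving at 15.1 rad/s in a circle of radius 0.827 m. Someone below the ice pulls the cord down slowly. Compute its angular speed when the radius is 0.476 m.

The constraining force is radial, so m r² ω about the center is conserved.
ω₂ = ω₁ (r₁/r₂)² = (15.1)(0.827/0.476)² = 45.58 rad/s.

ω₂ ≈ 45.6 rad/s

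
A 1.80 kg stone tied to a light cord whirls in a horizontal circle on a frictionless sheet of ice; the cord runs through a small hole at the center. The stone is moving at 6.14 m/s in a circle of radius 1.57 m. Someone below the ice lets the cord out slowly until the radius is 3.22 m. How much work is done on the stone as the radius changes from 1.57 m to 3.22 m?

Central (radial) force ⇒ zero torque about the center ⇒ m v r is constant.
v₂ = v₁ r₁ / r₂ = (6.14)(1.57) / (3.22) = 2.994 m/s.
W = ΔKE = ½m(v₂² − v₁²) = -25.86 J.

W ≈ -25.9 J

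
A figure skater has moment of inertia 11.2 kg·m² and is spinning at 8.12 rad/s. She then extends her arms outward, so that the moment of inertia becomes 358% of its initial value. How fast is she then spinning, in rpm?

ω₂ ≈ 21.7 rpm

With no external torque about the axis, L is conserved: I₁ω₁ = I₂ω₂.
I₂ = 3.58 × 11.2 = 40.10 kg·m².
ω₂ = I₁ω₁ / I₂ = (11.20)(8.12 rad/s) / (40.10) = 2.268 rad/s = 21.66 rpm.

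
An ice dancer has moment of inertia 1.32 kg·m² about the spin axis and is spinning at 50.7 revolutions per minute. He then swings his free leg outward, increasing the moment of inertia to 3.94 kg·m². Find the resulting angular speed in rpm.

Angular momentum about the spin axis is conserved since the torque about it is zero.
ω₂ = I₁ω₁ / I₂ = (1.320)(50.7 rpm) / (3.940) = 16.99 rpm.

ω₂ ≈ 17.0 rpm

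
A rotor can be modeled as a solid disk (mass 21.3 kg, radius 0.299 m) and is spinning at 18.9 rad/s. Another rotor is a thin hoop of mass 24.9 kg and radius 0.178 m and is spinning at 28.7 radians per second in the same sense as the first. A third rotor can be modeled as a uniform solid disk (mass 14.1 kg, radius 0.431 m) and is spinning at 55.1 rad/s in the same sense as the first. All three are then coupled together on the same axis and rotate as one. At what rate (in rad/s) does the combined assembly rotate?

No external torque acts about the common axis, so total angular momentum is conserved.
Moments of inertia: I_A = ½(21.3)(0.299)² = 0.9521 kg·m²; I_B = (24.9)(0.178)² = 0.7889 kg·m²; I_C = ½(14.1)(0.431)² = 1.310 kg·m².
Taking A's sense as positive: L = (0.9521)(18.9) + (0.7889)(28.7) + (1.310)(55.1) = 112.8 kg·m²·rad/s.
Combined I = 0.9521 + 0.7889 + 1.310 = 3.051 kg·m².
ω_f = L / I = 112.8 / 3.051 = 36.97 rad/s.

|ω_f| ≈ 37.0 rad/s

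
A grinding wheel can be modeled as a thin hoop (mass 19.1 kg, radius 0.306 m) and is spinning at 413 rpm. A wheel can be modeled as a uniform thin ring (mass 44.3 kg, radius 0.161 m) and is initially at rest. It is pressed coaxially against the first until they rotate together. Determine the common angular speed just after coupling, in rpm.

The coupling torques are internal; angular momentum about the shared axis is conserved.
Moments of inertia: I_A = (19.1)(0.306)² = 1.788 kg·m²; I_B = (44.3)(0.161)² = 1.148 kg·m².
Taking A's sense as positive: L = (1.788)(413) = 738.6 kg·m²·rpm.
Combined I = 1.788 + 1.148 = 2.937 kg·m².
ω_f = L / I = 738.6 / 2.937 = 251.5 rpm.

|ω_f| ≈ 252 rpm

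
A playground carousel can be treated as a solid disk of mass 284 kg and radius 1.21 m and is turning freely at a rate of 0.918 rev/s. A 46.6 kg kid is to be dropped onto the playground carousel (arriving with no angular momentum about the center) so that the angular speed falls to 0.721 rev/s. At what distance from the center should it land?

The added mass arrives with no angular momentum about the center, and any external torque about the center is negligible, so the system's angular momentum is conserved.
I_p = ½(284)(1.21)² = 207.9 kg·m².
I_p ω_i = (I_p + m r²) ω_f ⇒ m r² = I_p(ω_i/ω_f − 1) = 207.9(0.918/0.721 − 1) = 56.81 kg·m².
r = √(56.81/46.6) = 1.104 m.

r ≈ 1.10 m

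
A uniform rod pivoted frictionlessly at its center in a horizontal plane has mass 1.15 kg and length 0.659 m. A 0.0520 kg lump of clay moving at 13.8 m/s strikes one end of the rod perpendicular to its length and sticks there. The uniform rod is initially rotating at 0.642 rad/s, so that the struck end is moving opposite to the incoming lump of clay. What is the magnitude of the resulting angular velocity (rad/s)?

|ω_f| ≈ 4.44 rad/s

The axle reaction passes through the pivot and exerts no torque about it; angular momentum about the pivot is conserved through the impact.
I_p = (1/12)(1.15)(0.659)² = 0.04162 kg·m². Taking the sense of the lump of clay's angular momentum as positive, L_{lump} = m v R = (0.0520)(13.8)(0.659/2) = 0.2364 kg·m²/s.
L_i = −I_p ω_p + m v R = −(0.04162)(0.642) + 0.2364 = 0.2097 kg·m²/s.
After sticking, I_f = I_p + m R² = 0.04162 + (0.0520)(0.659/2)² = 0.04726 kg·m².
ω_f = L_i / I_f = 0.2097 / 0.04726 = 4.437 rad/s.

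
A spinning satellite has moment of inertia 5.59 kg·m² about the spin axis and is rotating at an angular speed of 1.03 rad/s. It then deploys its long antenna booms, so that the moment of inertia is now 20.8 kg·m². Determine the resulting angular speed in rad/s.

Angular momentum about the spin axis is conserved since the torque about it is zero.
ω₂ = I₁ω₁ / I₂ = (5.590)(1.03 rad/s) / (20.80) = 0.2768 rad/s.

ω₂ ≈ 0.277 rad/s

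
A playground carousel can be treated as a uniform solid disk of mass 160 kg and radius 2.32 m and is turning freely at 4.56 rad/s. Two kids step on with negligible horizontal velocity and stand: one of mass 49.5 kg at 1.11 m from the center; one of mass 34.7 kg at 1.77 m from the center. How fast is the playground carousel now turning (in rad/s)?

ω_f ≈ 3.27 rad/s

The added mass arrives with no angular momentum about the center, and any external torque about the center is negligible, so the system's angular momentum is conserved.
I_p = ½(160)(2.32)² = 430.6 kg·m².
Added inertia Σmr² = (49.5)(1.11)² + (34.7)(1.77)² = 169.7 kg·m²; I_f = 430.6 + 169.7 = 600.3 kg·m².
ω_f = I_p ω_i / I_f = (430.6)(4.56) / 600.3 = 3.271 rad/s.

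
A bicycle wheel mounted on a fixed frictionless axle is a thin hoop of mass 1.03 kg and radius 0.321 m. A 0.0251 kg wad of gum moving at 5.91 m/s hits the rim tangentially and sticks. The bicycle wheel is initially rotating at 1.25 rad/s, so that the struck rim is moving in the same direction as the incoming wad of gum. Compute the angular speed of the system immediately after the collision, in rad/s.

|ω_f| ≈ 1.66 rad/s

About the axle the impulsive forces during the collision are internal, so angular momentum about that axis is conserved.
I_p = (1.03)(0.321)² = 0.1061 kg·m². Taking the sense of the wad of gum's angular momentum as positive, L_{wad} = m v R = (0.0251)(5.91)(0.321) = 0.04762 kg·m²/s.
L_i = +I_p ω_p + m v R = +(0.1061)(1.25) + 0.04762 = 0.1803 kg·m²/s.
After sticking, I_f = I_p + m R² = 0.1061 + (0.0251)(0.321)² = 0.1087 kg·m².
ω_f = L_i / I_f = 0.1803 / 0.1087 = 1.658 rad/s.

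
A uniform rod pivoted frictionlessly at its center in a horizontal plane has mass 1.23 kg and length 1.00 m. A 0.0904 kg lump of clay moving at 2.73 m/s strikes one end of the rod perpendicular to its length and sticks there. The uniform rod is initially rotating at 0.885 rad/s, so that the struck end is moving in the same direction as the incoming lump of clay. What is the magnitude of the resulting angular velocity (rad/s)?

The axle reaction passes through the pivot and exerts no torque about it; angular momentum about the pivot is conserved through the impact.
I_p = (1/12)(1.23)(1.00)² = 0.1025 kg·m². Taking the sense of the lump of clay's angular momentum as positive, L_{lump} = m v R = (0.0904)(2.73)(1.00/2) = 0.1234 kg·m²/s.
L_i = +I_p ω_p + m v R = +(0.1025)(0.885) + 0.1234 = 0.2141 kg·m²/s.
After sticking, I_f = I_p + m R² = 0.1025 + (0.0904)(1.00/2)² = 0.1251 kg·m².
ω_f = L_i / I_f = 0.2141 / 0.1251 = 1.711 rad/s.

|ω_f| ≈ 1.71 rad/s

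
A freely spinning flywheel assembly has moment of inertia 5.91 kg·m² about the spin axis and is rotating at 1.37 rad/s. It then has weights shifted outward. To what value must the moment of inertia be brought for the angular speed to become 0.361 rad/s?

I₂ ≈ 22.4 kg·m²

With no external torque about the axis, L is conserved: I₁ω₁ = I₂ω₂.
I₂ = I₁ω₁ / ω₂ = (5.91)(1.37) / (0.361) = 22.43 kg·m².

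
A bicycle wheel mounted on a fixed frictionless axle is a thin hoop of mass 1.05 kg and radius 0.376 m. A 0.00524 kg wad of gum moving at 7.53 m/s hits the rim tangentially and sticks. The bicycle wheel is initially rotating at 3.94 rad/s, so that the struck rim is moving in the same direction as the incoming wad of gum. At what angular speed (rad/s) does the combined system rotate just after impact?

The axle reaction passes through the axle and exerts no torque about it; angular momentum about the axle is conserved through the impact.
I_p = (1.05)(0.376)² = 0.1484 kg·m². Taking the sense of the wad of gum's angular momentum as positive, L_{wad} = m v R = (0.00524)(7.53)(0.376) = 0.01484 kg·m²/s.
L_i = +I_p ω_p + m v R = +(0.1484)(3.94) + 0.01484 = 0.5997 kg·m²/s.
After sticking, I_f = I_p + m R² = 0.1484 + (0.00524)(0.376)² = 0.1492 kg·m².
ω_f = L_i / I_f = 0.5997 / 0.1492 = 4.020 rad/s.

|ω_f| ≈ 4.02 rad/s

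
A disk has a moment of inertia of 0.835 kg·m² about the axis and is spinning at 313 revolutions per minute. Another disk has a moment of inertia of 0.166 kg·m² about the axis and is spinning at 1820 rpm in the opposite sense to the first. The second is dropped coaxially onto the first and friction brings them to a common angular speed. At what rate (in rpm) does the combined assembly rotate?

|ω_f| ≈ 40.7 rpm

The coupling torques are internal; angular momentum about the shared axis is conserved.
Taking A's sense as positive: L = (0.8350)(313) − (0.1660)(1820) = -40.77 kg·m²·rpm.
Combined I = 0.8350 + 0.1660 = 1.001 kg·m².
ω_f = L / I = -40.77 / 1.001 = -40.72 rpm.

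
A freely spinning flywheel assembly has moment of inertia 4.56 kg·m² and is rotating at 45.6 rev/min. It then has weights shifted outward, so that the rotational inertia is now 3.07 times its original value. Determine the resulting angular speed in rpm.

ω₂ ≈ 14.9 rpm

With no external torque about the axis, L is conserved: I₁ω₁ = I₂ω₂.
I₂ = 3.07 × 4.56 = 14.00 kg·m².
ω₂ = I₁ω₁ / I₂ = (4.560)(45.6 rpm) / (14.00) = 14.85 rpm.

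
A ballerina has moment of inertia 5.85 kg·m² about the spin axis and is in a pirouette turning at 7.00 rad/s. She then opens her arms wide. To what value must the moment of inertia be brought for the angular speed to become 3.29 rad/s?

No external torque acts about the spin axis, so angular momentum is conserved.
I₂ = I₁ω₁ / ω₂ = (5.85)(7.00) / (3.29) = 12.45 kg·m².

I₂ ≈ 12.4 kg·m²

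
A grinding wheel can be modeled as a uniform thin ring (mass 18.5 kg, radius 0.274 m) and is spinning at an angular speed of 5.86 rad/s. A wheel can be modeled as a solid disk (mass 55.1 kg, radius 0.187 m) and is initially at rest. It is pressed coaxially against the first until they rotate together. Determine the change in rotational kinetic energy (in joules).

ΔKE ≈ -9.77 J

The coupling torques are internal; angular momentum about the shared axis is conserved.
Moments of inertia: I_A = (18.5)(0.274)² = 1.389 kg·m²; I_B = ½(55.1)(0.187)² = 0.9634 kg·m².
Taking A's sense as positive: L = (1.389)(5.86) = 8.139 kg·m²·rad/s.
Combined I = 1.389 + 0.9634 = 2.352 kg·m².
ω_f = L / I = 8.139 / 2.352 = 3.460 rad/s.
KE_i = ½ΣIω² = 23.85 J; KE_f = ½(2.352)(3.460)² = 14.08 J.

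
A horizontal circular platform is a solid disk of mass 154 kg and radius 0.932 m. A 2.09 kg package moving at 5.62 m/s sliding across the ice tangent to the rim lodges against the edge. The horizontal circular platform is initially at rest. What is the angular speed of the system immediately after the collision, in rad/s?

About the central axle the impulsive forces during the collision are internal, so angular momentum about that axis is conserved.
I_p = ½(154)(0.932)² = 66.88 kg·m². Taking the sense of the package's angular momentum as positive, L_{package} = m v R = (2.09)(5.62)(0.932) = 10.95 kg·m²/s.
L_i = 0 + 10.95 = 10.95 kg·m²/s.
After sticking, I_f = I_p + m R² = 66.88 + (2.09)(0.932)² = 68.70 kg·m².
ω_f = L_i / I_f = 10.95 / 68.70 = 0.1593 rad/s.

|ω_f| ≈ 0.159 rad/s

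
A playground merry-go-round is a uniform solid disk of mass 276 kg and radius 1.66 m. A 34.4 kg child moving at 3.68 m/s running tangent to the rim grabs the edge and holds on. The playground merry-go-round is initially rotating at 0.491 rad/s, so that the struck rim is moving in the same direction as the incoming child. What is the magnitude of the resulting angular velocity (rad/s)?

The axle reaction passes through the axle and exerts no torque about it; angular momentum about the axle is conserved through the impact.
I_p = ½(276)(1.66)² = 380.3 kg·m². Taking the sense of the child's angular momentum as positive, L_{child} = m v R = (34.4)(3.68)(1.66) = 210.1 kg·m²/s.
L_i = +I_p ω_p + m v R = +(380.3)(0.491) + 210.1 = 396.9 kg·m²/s.
After sticking, I_f = I_p + m R² = 380.3 + (34.4)(1.66)² = 475.1 kg·m².
ω_f = L_i / I_f = 396.9 / 475.1 = 0.8354 rad/s.

|ω_f| ≈ 0.835 rad/s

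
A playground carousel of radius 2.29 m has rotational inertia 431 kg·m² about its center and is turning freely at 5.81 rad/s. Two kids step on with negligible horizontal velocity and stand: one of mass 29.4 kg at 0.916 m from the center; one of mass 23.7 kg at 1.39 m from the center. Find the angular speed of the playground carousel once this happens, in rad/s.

ω_f ≈ 4.99 rad/s

The added mass arrives with no angular momentum about the center, and any external torque about the center is negligible, so the system's angular momentum is conserved.
Added inertia Σmr² = (29.4)(0.916)² + (23.7)(1.39)² = 70.46 kg·m²; I_f = 431.0 + 70.46 = 501.5 kg·m².
ω_f = I_p ω_i / I_f = (431.0)(5.81) / 501.5 = 4.994 rad/s.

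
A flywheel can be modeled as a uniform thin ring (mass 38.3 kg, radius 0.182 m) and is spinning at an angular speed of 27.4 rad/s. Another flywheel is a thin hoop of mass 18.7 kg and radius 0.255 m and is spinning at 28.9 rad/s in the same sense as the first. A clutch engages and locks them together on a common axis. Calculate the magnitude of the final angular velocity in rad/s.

|ω_f| ≈ 28.1 rad/s

The coupling torques are internal; angular momentum about the shared axis is conserved.
Moments of inertia: I_A = (38.3)(0.182)² = 1.269 kg·m²; I_B = (18.7)(0.255)² = 1.216 kg·m².
Taking A's sense as positive: L = (1.269)(27.4) + (1.216)(28.9) = 69.90 kg·m²·rad/s.
Combined I = 1.269 + 1.216 = 2.485 kg·m².
ω_f = L / I = 69.90 / 2.485 = 28.13 rad/s.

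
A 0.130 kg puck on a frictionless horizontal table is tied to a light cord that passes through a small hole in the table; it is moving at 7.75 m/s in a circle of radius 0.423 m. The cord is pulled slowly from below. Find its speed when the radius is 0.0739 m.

v₂ ≈ 44.4 m/s

Central (radial) force ⇒ zero torque about the center ⇒ m v r is constant.
v₂ = v₁ r₁ / r₂ = (7.75)(0.423) / (0.0739) = 44.36 m/s.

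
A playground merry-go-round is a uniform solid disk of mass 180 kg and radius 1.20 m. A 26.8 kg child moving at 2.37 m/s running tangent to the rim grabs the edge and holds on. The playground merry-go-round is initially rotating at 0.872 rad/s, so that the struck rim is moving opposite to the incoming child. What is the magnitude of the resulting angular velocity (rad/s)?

|ω_f| ≈ 0.219 rad/s

About the axle the impulsive forces during the collision are internal, so angular momentum about that axis is conserved.
I_p = ½(180)(1.20)² = 129.6 kg·m². Taking the sense of the child's angular momentum as positive, L_{child} = m v R = (26.8)(2.37)(1.20) = 76.22 kg·m²/s.
L_i = −I_p ω_p + m v R = −(129.6)(0.872) + 76.22 = -36.79 kg·m²/s.
After sticking, I_f = I_p + m R² = 129.6 + (26.8)(1.20)² = 168.2 kg·m².
ω_f = L_i / I_f = -36.79 / 168.2 = -0.2187 rad/s.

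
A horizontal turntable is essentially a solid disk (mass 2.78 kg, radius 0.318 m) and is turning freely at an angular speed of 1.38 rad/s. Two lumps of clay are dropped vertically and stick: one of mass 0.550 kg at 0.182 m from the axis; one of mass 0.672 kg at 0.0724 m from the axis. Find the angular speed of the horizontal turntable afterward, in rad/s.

ω_f ≈ 1.20 rad/s

The added mass arrives with no angular momentum about the axis, and any external torque about the axis is negligible, so the system's angular momentum is conserved.
I_p = ½(2.78)(0.318)² = 0.1406 kg·m².
Added inertia Σmr² = (0.550)(0.182)² + (0.672)(0.0724)² = 0.02174 kg·m²; I_f = 0.1406 + 0.02174 = 0.1623 kg·m².
ω_f = I_p ω_i / I_f = (0.1406)(1.38) / 0.1623 = 1.195 rad/s.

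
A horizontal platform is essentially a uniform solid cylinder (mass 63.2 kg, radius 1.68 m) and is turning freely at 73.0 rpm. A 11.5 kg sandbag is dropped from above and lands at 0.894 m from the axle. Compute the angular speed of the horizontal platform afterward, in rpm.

No external torque acts about the axle; L_before = L_after.
I_p = ½(63.2)(1.68)² = 89.19 kg·m².
Added inertia Σmr² = (11.5)(0.894)² = 9.191 kg·m²; I_f = 89.19 + 9.191 = 98.38 kg·m².
ω_f = I_p ω_i / I_f = (89.19)(73.0) / 98.38 = 66.18 rpm.

ω_f ≈ 66.2 rpm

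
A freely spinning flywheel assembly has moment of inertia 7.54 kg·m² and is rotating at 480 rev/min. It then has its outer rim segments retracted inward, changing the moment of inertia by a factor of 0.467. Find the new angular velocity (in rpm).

With no external torque about the axis, L is conserved: I₁ω₁ = I₂ω₂.
I₂ = 0.467 × 7.54 = 3.521 kg·m².
ω₂ = I₁ω₁ / I₂ = (7.540)(480 rpm) / (3.521) = 1028 rpm.

ω₂ ≈ 1030 rpm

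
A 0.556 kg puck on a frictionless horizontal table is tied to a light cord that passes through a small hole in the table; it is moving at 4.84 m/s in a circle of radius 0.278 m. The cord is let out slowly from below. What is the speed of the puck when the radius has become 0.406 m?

Central (radial) force ⇒ zero torque about the center ⇒ m v r is constant.
v₂ = v₁ r₁ / r₂ = (4.84)(0.278) / (0.406) = 3.314 m/s.

v₂ ≈ 3.31 m/s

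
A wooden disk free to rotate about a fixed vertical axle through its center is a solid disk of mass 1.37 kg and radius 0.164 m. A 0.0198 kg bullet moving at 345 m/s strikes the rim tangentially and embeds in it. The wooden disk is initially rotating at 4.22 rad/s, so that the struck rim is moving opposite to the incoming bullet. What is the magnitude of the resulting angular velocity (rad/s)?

About the axle the impulsive forces during the collision are internal, so angular momentum about that axis is conserved.
I_p = ½(1.37)(0.164)² = 0.01842 kg·m². Taking the sense of the bullet's angular momentum as positive, L_{bullet} = m v R = (0.0198)(345)(0.164) = 1.120 kg·m²/s.
L_i = −I_p ω_p + m v R = −(0.01842)(4.22) + 1.120 = 1.043 kg·m²/s.
After sticking, I_f = I_p + m R² = 0.01842 + (0.0198)(0.164)² = 0.01896 kg·m².
ω_f = L_i / I_f = 1.043 / 0.01896 = 55.00 rad/s.

|ω_f| ≈ 55.0 rad/s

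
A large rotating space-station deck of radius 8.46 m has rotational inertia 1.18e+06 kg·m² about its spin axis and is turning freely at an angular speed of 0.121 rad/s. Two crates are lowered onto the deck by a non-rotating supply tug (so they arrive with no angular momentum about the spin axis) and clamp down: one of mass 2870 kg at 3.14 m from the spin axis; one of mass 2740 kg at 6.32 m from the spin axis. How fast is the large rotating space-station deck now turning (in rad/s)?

No external torque acts about the spin axis; L_before = L_after.
Added inertia Σmr² = (2870)(3.14)² + (2740)(6.32)² = 1.377e+05 kg·m²; I_f = 1.180e+06 + 1.377e+05 = 1.318e+06 kg·m².
ω_f = I_p ω_i / I_f = (1.180e+06)(0.121) / 1.318e+06 = 0.1084 rad/s.

ω_f ≈ 0.108 rad/s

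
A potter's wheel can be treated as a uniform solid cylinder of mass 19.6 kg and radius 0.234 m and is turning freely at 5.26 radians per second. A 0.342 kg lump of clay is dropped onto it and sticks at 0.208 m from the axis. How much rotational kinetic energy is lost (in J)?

energy lost ≈ 0.199 J

The added mass arrives with no angular momentum about the axis, and any external torque about the axis is negligible, so the system's angular momentum is conserved.
I_p = ½(19.6)(0.234)² = 0.5366 kg·m².
Added inertia Σmr² = (0.342)(0.208)² = 0.01480 kg·m²; I_f = 0.5366 + 0.01480 = 0.5514 kg·m².
ω_f = I_p ω_i / I_f = (0.5366)(5.26) / 0.5514 = 5.119 rad/s.
KE_i = ½(0.5366)(5.260 rad/s)² = 7.423 J; KE_f = ½(0.5514)(5.119)² = 7.224 J.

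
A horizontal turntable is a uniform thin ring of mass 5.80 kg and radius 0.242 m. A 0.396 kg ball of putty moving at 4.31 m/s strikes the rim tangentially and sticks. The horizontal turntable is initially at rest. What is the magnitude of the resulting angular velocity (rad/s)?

About the axle the impulsive forces during the collision are internal, so angular momentum about that axis is conserved.
I_p = (5.80)(0.242)² = 0.3397 kg·m². Taking the sense of the ball of putty's angular momentum as positive, L_{ball} = m v R = (0.396)(4.31)(0.242) = 0.4130 kg·m²/s.
L_i = 0 + 0.4130 = 0.4130 kg·m²/s.
After sticking, I_f = I_p + m R² = 0.3397 + (0.396)(0.242)² = 0.3629 kg·m².
ω_f = L_i / I_f = 0.4130 / 0.3629 = 1.138 rad/s.

|ω_f| ≈ 1.14 rad/s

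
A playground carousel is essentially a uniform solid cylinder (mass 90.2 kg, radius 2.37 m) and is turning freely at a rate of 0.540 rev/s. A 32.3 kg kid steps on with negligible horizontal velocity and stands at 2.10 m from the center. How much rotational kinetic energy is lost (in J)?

No external torque acts about the center; L_before = L_after.
I_p = ½(90.2)(2.37)² = 253.3 kg·m².
Added inertia Σmr² = (32.3)(2.10)² = 142.4 kg·m²; I_f = 253.3 + 142.4 = 395.8 kg·m².
ω_f = I_p ω_i / I_f = (253.3)(0.540) / 395.8 = 0.3456 rev/s.
KE_i = ½(253.3)(3.393 rad/s)² = 1458 J; KE_f = ½(395.8)(2.172)² = 933.3 J.

energy lost ≈ 525 J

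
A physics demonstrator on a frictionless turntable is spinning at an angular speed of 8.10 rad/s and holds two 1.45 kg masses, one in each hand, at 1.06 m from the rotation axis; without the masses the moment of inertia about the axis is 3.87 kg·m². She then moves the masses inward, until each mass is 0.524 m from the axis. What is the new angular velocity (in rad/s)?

Angular momentum about the spin axis is conserved since the torque about it is zero.
I₁ = 3.87 + 2(1.45)(1.06)² = 7.128 kg·m²; I₂ = 3.87 + 2(1.45)(0.524)² = 4.666 kg·m².
ω₂ = I₁ω₁ / I₂ = (7.128)(8.10 rad/s) / (4.666) = 12.37 rad/s.

ω₂ ≈ 12.4 rad/s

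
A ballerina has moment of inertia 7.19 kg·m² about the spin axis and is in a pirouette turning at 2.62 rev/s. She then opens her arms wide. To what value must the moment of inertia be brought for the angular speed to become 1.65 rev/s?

No external torque acts about the spin axis, so angular momentum is conserved.
I₂ = I₁ω₁ / ω₂ = (7.19)(2.62) / (1.65) = 11.42 kg·m².

I₂ ≈ 11.4 kg·m²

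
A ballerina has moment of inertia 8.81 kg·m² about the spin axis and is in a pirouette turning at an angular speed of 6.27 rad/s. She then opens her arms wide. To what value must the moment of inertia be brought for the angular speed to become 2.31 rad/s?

No external torque acts about the spin axis, so angular momentum is conserved.
I₂ = I₁ω₁ / ω₂ = (8.81)(6.27) / (2.31) = 23.91 kg·m².

I₂ ≈ 23.9 kg·m²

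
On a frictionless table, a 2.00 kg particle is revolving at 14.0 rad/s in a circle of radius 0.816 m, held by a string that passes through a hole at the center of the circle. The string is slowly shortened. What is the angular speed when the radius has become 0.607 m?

No torque about the axis ⇒ m r₁² ω₁ = m r₂² ω₂.
ω₂ = ω₁ (r₁/r₂)² = (14.0)(0.816/0.607)² = 25.30 rad/s.

ω₂ ≈ 25.3 rad/s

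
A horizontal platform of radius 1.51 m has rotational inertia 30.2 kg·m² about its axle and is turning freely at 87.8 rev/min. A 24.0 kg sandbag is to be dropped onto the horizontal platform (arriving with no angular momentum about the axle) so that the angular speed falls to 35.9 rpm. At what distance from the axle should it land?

No external torque acts about the axle; L_before = L_after.
I_p ω_i = (I_p + m r²) ω_f ⇒ m r² = I_p(ω_i/ω_f − 1) = 30.20(87.8/35.9 − 1) = 43.66 kg·m².
r = √(43.66/24.0) = 1.349 m.

r ≈ 1.35 m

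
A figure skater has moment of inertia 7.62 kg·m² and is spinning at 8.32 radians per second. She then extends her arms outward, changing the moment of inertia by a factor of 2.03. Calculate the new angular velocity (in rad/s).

Angular momentum about the spin axis is conserved since the torque about it is zero.
I₂ = 2.03 × 7.62 = 15.47 kg·m².
ω₂ = I₁ω₁ / I₂ = (7.620)(8.32 rad/s) / (15.47) = 4.099 rad/s.

ω₂ ≈ 4.10 rad/s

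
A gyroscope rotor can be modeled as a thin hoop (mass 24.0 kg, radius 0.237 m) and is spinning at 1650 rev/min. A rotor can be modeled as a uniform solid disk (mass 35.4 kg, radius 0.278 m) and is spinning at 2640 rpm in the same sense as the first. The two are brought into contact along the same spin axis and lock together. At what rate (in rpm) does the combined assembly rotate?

No external torque acts about the common axis, so total angular momentum is conserved.
Moments of inertia: I_A = (24.0)(0.237)² = 1.348 kg·m²; I_B = ½(35.4)(0.278)² = 1.368 kg·m².
Taking A's sense as positive: L = (1.348)(1650) + (1.368)(2640) = 5836 kg·m²·rpm.
Combined I = 1.348 + 1.368 = 2.716 kg·m².
ω_f = L / I = 5836 / 2.716 = 2149 rpm.

|ω_f| ≈ 2150 rpm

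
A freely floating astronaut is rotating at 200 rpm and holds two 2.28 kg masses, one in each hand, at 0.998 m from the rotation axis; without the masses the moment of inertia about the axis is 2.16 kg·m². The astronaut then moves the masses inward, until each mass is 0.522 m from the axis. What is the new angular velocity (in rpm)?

ω₂ ≈ 394 rpm

No external torque acts about the spin axis, so angular momentum is conserved.
I₁ = 2.16 + 2(2.28)(0.998)² = 6.702 kg·m²; I₂ = 2.16 + 2(2.28)(0.522)² = 3.403 kg·m².
ω₂ = I₁ω₁ / I₂ = (6.702)(200 rpm) / (3.403) = 393.9 rpm.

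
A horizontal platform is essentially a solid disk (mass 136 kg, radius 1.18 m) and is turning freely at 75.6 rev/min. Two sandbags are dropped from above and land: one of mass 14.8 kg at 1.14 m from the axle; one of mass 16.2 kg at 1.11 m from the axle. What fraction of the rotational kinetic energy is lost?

The added mass arrives with no angular momentum about the axle, and any external torque about the axle is negligible, so the system's angular momentum is conserved.
I_p = ½(136)(1.18)² = 94.68 kg·m².
Added inertia Σmr² = (14.8)(1.14)² + (16.2)(1.11)² = 39.19 kg·m²; I_f = 94.68 + 39.19 = 133.9 kg·m².
ω_f = I_p ω_i / I_f = (94.68)(75.6) / 133.9 = 53.47 rpm.
KE_i = ½(94.68)(7.917 rad/s)² = 2967 J; KE_f = ½(133.9)(5.599)² = 2099 J.
Fraction lost = 0.2928.

fraction ≈ 0.293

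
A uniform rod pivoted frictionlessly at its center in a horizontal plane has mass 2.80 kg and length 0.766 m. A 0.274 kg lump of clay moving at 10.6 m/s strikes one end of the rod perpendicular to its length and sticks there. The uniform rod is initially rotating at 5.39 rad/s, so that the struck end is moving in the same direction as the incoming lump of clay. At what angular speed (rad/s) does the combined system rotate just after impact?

|ω_f| ≈ 10.4 rad/s

The axle reaction passes through the pivot and exerts no torque about it; angular momentum about the pivot is conserved through the impact.
I_p = (1/12)(2.80)(0.766)² = 0.1369 kg·m². Taking the sense of the lump of clay's angular momentum as positive, L_{lump} = m v R = (0.274)(10.6)(0.766/2) = 1.112 kg·m²/s.
L_i = +I_p ω_p + m v R = +(0.1369)(5.39) + 1.112 = 1.850 kg·m²/s.
After sticking, I_f = I_p + m R² = 0.1369 + (0.274)(0.766/2)² = 0.1771 kg·m².
ω_f = L_i / I_f = 1.850 / 0.1771 = 10.45 rad/s.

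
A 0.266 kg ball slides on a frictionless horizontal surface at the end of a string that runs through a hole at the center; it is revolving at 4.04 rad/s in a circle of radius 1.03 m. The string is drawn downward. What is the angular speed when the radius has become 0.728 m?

The constraining force is radial, so m r² ω about the center is conserved.
ω₂ = ω₁ (r₁/r₂)² = (4.04)(1.03/0.728)² = 8.087 rad/s.

ω₂ ≈ 8.09 rad/s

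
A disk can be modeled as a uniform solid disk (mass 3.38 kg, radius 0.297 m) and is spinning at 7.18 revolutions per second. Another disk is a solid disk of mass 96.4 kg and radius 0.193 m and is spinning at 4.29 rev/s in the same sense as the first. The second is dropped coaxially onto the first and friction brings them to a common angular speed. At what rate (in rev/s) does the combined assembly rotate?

|ω_f| ≈ 4.51 rev/s

The coupling torques are internal; angular momentum about the shared axis is conserved.
Moments of inertia: I_A = ½(3.38)(0.297)² = 0.1491 kg·m²; I_B = ½(96.4)(0.193)² = 1.795 kg·m².
Taking A's sense as positive: L = (0.1491)(7.18) + (1.795)(4.29) = 8.773 kg·m²·rev/s.
Combined I = 0.1491 + 1.795 = 1.944 kg·m².
ω_f = L / I = 8.773 / 1.944 = 4.512 rev/s.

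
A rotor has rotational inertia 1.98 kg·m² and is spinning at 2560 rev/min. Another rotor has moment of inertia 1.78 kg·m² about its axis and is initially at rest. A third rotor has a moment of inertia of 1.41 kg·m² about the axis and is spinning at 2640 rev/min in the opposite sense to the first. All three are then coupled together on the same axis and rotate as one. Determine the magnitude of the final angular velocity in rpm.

The coupling torques are internal; angular momentum about the shared axis is conserved.
Taking A's sense as positive: L = (1.980)(2560) − (1.410)(2640) = 1346 kg·m²·rpm.
Combined I = 1.980 + 1.780 + 1.410 = 5.170 kg·m².
ω_f = L / I = 1346 / 5.170 = 260.4 rpm.

|ω_f| ≈ 260 rpm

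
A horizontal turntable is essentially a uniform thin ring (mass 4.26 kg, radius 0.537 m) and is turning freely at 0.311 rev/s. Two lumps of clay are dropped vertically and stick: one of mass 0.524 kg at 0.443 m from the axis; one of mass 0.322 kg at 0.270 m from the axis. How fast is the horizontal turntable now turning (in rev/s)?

No external torque acts about the axis; L_before = L_after.
I_p = (4.26)(0.537)² = 1.228 kg·m².
Added inertia Σmr² = (0.524)(0.443)² + (0.322)(0.270)² = 0.1263 kg·m²; I_f = 1.228 + 0.1263 = 1.355 kg·m².
ω_f = I_p ω_i / I_f = (1.228)(0.311) / 1.355 = 0.2820 rev/s.

ω_f ≈ 0.282 rev/s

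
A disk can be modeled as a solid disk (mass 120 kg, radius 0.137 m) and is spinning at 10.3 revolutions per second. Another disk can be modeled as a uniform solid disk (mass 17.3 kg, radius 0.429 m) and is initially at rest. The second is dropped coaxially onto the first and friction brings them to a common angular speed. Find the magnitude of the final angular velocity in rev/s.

No external torque acts about the common axis, so total angular momentum is conserved.
Moments of inertia: I_A = ½(120)(0.137)² = 1.126 kg·m²; I_B = ½(17.3)(0.429)² = 1.592 kg·m².
Taking A's sense as positive: L = (1.126)(10.3) = 11.60 kg·m²·rev/s.
Combined I = 1.126 + 1.592 = 2.718 kg·m².
ω_f = L / I = 11.60 / 2.718 = 4.267 rev/s.

|ω_f| ≈ 4.27 rev/s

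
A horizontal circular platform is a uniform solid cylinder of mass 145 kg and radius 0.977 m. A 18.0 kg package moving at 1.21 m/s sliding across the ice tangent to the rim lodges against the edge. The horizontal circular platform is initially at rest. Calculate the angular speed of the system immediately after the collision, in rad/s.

About the central axle the impulsive forces during the collision are internal, so angular momentum about that axis is conserved.
I_p = ½(145)(0.977)² = 69.20 kg·m². Taking the sense of the package's angular momentum as positive, L_{package} = m v R = (18.0)(1.21)(0.977) = 21.28 kg·m²/s.
L_i = 0 + 21.28 = 21.28 kg·m²/s.
After sticking, I_f = I_p + m R² = 69.20 + (18.0)(0.977)² = 86.38 kg·m².
ω_f = L_i / I_f = 21.28 / 86.38 = 0.2463 rad/s.

|ω_f| ≈ 0.246 rad/s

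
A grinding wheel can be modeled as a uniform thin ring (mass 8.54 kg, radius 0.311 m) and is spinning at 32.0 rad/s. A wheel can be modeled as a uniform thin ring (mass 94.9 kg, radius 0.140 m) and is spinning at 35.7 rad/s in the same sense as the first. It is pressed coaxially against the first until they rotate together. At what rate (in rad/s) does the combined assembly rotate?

The coupling torques are internal; angular momentum about the shared axis is conserved.
Moments of inertia: I_A = (8.54)(0.311)² = 0.8260 kg·m²; I_B = (94.9)(0.140)² = 1.860 kg·m².
Taking A's sense as positive: L = (0.8260)(32.0) + (1.860)(35.7) = 92.84 kg·m²·rad/s.
Combined I = 0.8260 + 1.860 = 2.686 kg·m².
ω_f = L / I = 92.84 / 2.686 = 34.56 rad/s.

|ω_f| ≈ 34.6 rad/s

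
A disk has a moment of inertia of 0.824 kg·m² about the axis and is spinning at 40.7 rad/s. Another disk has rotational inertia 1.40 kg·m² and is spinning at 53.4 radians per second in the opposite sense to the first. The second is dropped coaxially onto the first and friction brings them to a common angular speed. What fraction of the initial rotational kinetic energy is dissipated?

fraction ≈ 0.857

No external torque acts about the common axis, so total angular momentum is conserved.
Taking A's sense as positive: L = (0.8240)(40.7) − (1.400)(53.4) = -41.22 kg·m²·rad/s.
Combined I = 0.8240 + 1.400 = 2.224 kg·m².
ω_f = L / I = -41.22 / 2.224 = -18.54 rad/s.
KE_i = ½ΣIω² = 2679 J; KE_f = ½(2.224)(18.54)² = 382.0 J.
Fraction dissipated = (KE_i − KE_f)/KE_i = 0.8574.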